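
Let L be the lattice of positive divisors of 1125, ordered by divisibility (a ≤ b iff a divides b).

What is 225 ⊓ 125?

25

Common lower bounds of {225, 125}: 1, 25, 5.
The greatest among these is 25.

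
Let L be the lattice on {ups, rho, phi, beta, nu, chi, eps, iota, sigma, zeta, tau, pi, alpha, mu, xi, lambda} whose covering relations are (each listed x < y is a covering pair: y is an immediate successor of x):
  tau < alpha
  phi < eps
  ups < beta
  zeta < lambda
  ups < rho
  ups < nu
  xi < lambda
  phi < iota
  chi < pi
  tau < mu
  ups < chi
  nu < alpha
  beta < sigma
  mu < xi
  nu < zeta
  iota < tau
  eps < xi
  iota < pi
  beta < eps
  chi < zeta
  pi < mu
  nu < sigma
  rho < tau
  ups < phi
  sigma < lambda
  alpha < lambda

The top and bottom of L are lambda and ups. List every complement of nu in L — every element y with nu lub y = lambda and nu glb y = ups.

Need y with nu ∨ y = lambda and nu ∧ y = ups.
Checking each element gives: eps, mu, pi, xi.

eps, mu, pi, xi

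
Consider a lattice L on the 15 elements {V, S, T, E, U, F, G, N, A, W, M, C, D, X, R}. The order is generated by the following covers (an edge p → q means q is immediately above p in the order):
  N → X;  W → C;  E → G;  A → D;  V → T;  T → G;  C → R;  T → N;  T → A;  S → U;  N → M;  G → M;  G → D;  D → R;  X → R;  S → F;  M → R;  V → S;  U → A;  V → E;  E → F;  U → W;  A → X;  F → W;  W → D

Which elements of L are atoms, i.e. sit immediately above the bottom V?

The atoms are exactly the elements that cover V: E, S, T.

E, S, T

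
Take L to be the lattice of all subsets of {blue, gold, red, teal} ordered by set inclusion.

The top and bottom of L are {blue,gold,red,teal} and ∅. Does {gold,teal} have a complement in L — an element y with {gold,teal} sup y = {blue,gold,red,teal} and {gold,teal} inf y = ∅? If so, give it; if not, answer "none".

Need y with {gold,teal} ∨ y = {blue,gold,red,teal} and {gold,teal} ∧ y = ∅.
Checking each element gives: {blue,red}.

{blue,red}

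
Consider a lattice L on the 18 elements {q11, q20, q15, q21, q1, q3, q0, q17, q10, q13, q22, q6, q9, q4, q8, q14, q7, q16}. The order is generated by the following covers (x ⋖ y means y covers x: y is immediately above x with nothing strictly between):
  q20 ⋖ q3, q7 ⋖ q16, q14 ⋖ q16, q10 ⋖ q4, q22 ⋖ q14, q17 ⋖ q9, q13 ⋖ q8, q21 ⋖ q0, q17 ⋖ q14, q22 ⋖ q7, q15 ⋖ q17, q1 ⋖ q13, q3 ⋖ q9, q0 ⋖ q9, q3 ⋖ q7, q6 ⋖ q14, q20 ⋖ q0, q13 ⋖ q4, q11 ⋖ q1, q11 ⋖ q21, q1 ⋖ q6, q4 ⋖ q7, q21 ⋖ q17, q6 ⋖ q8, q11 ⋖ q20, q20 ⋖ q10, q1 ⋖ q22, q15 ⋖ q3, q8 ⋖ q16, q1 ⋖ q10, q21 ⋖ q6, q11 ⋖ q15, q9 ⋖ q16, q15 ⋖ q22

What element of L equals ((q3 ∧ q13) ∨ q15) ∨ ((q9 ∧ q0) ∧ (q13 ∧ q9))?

q15

q3 ∧ q13 = q11
q11 ∨ q15 = q15
q9 ∧ q0 = q0
q13 ∧ q9 = q11
q0 ∧ q11 = q11
q15 ∨ q11 = q15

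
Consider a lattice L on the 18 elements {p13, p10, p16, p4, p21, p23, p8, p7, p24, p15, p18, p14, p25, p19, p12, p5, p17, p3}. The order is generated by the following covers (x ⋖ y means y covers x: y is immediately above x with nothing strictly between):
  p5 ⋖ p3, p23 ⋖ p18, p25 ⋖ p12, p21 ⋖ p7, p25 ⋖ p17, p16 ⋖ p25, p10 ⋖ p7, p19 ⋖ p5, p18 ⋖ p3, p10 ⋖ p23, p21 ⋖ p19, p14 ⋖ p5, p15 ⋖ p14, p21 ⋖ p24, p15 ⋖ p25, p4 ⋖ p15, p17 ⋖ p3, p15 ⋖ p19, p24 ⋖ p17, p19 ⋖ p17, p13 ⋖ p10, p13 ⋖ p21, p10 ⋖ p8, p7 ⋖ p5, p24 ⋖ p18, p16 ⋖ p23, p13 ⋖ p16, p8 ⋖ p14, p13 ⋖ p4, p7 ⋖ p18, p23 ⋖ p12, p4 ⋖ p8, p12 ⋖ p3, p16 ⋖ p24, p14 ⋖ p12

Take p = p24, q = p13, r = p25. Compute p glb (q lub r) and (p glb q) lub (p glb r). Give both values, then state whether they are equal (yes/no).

q lub r = p25, so p glb (q lub r) = p24 glb p25 = p16.
p glb q = p13 and p glb r = p16, so (p glb q) lub (p glb r) = p13 lub p16 = p16.
Equal: yes.

p16; p16; yes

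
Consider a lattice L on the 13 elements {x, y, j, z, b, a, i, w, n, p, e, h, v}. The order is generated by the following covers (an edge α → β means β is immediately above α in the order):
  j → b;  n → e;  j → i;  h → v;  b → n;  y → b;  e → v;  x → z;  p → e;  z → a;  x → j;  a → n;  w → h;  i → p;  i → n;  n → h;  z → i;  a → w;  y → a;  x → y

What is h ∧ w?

Common lower bounds of {h, w}: a, w, x, y, z.
The greatest among these is w.

w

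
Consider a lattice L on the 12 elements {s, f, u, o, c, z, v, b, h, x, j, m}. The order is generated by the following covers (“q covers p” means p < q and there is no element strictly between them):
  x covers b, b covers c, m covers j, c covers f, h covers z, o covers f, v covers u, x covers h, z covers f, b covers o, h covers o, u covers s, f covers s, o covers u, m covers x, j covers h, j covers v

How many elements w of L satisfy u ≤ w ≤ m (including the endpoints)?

The interval [u, m] = {b, h, j, m, o, u, v, x}, which has 8 elements.

8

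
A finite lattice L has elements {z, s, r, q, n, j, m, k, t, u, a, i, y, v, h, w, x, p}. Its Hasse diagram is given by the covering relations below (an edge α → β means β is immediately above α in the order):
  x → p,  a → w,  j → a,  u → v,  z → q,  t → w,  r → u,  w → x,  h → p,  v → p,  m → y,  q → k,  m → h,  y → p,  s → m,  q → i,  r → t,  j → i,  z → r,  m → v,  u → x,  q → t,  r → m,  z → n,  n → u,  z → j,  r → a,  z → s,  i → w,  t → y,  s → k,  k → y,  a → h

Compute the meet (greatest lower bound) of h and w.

a

Common lower bounds of {h, w}: a, j, r, z.
The greatest among these is a.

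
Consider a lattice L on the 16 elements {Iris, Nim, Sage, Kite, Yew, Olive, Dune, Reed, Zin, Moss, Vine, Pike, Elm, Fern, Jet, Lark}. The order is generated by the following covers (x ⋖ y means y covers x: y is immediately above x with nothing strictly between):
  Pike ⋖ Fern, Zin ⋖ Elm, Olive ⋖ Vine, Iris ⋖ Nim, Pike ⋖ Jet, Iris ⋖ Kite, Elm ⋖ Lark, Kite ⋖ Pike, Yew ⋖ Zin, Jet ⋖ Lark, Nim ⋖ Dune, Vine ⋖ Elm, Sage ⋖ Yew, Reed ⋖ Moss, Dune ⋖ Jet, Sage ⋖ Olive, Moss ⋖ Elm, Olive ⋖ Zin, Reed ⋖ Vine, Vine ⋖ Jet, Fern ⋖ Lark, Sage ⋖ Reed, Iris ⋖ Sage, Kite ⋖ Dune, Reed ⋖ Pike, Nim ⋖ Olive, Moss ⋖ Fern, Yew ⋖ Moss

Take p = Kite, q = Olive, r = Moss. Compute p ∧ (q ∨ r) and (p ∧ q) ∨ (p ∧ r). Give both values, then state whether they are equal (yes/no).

Iris; Iris; yes

q ∨ r = Elm, so p ∧ (q ∨ r) = Kite ∧ Elm = Iris.
p ∧ q = Iris and p ∧ r = Iris, so (p ∧ q) ∨ (p ∧ r) = Iris ∨ Iris = Iris.
Equal: yes.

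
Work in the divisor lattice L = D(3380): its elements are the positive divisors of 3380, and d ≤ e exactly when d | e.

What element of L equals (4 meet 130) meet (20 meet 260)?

4 ∧ 130 = 2
20 ∧ 260 = 20
2 ∧ 20 = 2

2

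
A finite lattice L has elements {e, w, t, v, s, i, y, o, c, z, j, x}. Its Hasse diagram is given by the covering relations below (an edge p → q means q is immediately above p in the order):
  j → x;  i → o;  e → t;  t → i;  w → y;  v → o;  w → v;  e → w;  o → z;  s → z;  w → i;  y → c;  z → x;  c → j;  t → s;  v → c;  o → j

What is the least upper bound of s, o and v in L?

Common upper bounds of {s, o, v}: x, z.
The least among these is z.

z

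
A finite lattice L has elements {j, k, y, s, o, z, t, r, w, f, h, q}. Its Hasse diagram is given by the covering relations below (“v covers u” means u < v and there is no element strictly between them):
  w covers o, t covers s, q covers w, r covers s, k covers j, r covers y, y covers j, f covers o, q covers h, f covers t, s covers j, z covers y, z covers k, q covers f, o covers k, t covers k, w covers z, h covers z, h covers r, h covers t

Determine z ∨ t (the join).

Common upper bounds of {z, t}: h, q.
The least among these is h.

h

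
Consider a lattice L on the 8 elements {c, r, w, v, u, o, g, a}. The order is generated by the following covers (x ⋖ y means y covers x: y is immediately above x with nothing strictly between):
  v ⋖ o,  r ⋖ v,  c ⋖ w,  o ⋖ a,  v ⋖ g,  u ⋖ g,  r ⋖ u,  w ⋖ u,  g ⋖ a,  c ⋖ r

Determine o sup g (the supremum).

Common upper bounds of {o, g}: a.
The least among these is a.

a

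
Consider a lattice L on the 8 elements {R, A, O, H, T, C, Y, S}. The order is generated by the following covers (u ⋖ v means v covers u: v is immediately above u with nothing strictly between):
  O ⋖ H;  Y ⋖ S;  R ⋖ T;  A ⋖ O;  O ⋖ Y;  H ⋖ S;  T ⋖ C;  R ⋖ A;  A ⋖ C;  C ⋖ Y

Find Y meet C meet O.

A

Common lower bounds of {Y, C, O}: A, R.
The greatest among these is A.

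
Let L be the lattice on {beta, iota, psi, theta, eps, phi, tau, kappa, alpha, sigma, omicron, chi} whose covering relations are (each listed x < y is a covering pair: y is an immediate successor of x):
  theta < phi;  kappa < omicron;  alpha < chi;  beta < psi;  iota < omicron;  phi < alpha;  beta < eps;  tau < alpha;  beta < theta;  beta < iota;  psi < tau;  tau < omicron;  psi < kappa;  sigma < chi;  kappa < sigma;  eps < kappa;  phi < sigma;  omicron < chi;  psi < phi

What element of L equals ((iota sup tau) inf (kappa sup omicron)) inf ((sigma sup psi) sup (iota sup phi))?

omicron

iota ∨ tau = omicron
kappa ∨ omicron = omicron
omicron ∧ omicron = omicron
sigma ∨ psi = sigma
iota ∨ phi = chi
sigma ∨ chi = chi
omicron ∧ chi = omicron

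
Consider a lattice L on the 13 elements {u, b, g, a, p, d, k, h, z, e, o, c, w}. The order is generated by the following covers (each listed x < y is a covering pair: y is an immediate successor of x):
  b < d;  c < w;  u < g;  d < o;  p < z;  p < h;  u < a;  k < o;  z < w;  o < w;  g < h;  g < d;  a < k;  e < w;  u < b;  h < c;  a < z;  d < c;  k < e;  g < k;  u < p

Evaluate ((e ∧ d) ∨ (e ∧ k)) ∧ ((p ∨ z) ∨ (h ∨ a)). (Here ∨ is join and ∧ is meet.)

k

e ∧ d = g
e ∧ k = k
g ∨ k = k
p ∨ z = z
h ∨ a = w
z ∨ w = w
k ∧ w = k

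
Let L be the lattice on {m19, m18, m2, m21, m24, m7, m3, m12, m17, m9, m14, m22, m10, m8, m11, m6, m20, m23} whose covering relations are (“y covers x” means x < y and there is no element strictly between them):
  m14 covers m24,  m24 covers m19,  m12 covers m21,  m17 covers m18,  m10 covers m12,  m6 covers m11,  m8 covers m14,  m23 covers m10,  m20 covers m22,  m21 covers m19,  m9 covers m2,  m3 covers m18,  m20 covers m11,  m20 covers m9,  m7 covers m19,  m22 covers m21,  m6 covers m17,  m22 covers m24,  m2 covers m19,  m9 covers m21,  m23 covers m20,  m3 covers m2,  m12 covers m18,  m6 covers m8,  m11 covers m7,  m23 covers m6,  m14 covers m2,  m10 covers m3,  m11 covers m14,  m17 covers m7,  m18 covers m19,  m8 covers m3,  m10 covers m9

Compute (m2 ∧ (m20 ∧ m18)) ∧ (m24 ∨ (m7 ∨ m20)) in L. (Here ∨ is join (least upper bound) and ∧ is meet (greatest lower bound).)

m19

m20 ∧ m18 = m19
m2 ∧ m19 = m19
m7 ∨ m20 = m20
m24 ∨ m20 = m20
m19 ∧ m20 = m19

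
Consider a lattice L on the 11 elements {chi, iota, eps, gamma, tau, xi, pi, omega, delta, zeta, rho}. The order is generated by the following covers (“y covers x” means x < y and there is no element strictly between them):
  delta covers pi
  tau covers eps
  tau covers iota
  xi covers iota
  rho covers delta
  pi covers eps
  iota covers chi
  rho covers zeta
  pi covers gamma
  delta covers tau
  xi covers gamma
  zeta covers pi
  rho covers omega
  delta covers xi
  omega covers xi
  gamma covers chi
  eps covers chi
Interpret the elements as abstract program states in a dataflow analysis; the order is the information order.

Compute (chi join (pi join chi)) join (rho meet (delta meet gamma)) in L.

pi ∨ chi = pi
chi ∨ pi = pi
delta ∧ gamma = gamma
rho ∧ gamma = gamma
pi ∨ gamma = pi

pi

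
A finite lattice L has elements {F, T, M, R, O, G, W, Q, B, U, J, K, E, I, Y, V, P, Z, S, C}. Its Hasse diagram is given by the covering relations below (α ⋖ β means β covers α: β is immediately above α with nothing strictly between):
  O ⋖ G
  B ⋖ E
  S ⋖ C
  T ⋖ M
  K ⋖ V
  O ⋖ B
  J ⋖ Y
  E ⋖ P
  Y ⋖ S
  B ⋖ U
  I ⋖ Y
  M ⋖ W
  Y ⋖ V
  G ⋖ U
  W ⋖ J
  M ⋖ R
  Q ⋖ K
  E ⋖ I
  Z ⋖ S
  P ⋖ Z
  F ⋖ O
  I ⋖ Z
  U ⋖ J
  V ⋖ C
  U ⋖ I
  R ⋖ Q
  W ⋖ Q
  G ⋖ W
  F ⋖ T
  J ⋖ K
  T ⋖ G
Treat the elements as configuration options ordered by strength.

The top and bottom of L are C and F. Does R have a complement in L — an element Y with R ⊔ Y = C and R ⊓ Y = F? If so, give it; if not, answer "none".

Need Y with R ∨ Y = C and R ∧ Y = F.
Checking each element gives: P.

P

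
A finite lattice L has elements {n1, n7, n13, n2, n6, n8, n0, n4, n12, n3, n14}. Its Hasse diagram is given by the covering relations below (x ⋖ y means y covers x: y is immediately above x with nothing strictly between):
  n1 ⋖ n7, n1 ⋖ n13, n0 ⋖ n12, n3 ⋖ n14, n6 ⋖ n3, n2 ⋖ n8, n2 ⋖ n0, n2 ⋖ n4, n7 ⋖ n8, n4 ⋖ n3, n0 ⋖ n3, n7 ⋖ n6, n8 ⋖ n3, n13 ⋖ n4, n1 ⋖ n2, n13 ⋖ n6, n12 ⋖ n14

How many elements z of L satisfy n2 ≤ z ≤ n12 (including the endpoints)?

The interval [n2, n12] = {n0, n12, n2}, which has 3 elements.

3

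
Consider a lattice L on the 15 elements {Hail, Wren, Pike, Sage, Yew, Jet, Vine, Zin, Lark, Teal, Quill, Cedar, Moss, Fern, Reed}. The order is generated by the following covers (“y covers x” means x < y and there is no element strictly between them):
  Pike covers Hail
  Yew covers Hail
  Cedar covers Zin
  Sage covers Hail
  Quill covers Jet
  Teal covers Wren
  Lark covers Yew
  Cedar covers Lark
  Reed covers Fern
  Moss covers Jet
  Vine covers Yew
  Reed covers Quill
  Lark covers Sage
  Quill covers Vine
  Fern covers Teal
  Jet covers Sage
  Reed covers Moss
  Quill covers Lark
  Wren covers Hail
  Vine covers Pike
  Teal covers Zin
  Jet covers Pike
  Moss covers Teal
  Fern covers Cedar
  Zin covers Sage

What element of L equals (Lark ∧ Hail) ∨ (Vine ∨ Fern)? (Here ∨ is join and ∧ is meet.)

Lark ∧ Hail = Hail
Vine ∨ Fern = Reed
Hail ∨ Reed = Reed

Reed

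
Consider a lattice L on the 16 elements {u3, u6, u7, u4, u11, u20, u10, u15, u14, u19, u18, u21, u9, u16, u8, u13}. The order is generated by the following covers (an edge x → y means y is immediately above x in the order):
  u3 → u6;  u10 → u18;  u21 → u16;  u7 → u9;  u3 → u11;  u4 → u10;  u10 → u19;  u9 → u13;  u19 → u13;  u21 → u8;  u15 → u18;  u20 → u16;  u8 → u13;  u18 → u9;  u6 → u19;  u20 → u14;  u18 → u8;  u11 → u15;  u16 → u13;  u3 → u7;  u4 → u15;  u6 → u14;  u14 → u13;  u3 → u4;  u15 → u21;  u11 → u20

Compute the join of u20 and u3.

u20

Common upper bounds of {u20, u3}: u13, u14, u16, u20.
The least among these is u20.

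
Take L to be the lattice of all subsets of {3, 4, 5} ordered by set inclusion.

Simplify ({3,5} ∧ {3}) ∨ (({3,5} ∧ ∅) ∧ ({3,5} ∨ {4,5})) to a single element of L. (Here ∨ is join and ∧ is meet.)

{3,5} ∧ {3} = {3}
{3,5} ∧ ∅ = ∅
{3,5} ∨ {4,5} = {3,4,5}
∅ ∧ {3,4,5} = ∅
{3} ∨ ∅ = {3}

{3}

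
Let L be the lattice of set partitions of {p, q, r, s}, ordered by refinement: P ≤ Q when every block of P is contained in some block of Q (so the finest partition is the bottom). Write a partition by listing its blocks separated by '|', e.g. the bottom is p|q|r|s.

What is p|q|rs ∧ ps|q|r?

Common lower bounds of {p|q|rs, ps|q|r}: p|q|r|s.
The greatest among these is p|q|r|s.

p|q|r|s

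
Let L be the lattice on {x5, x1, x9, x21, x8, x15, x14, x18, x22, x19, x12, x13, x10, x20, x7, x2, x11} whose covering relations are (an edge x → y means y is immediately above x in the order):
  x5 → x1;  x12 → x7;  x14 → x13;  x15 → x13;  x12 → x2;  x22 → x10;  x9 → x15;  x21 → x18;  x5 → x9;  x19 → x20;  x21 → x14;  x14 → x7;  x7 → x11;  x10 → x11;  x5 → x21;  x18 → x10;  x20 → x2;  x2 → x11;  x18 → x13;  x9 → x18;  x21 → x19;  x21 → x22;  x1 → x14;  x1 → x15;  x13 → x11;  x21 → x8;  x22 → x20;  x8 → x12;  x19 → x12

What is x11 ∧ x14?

Common lower bounds of {x11, x14}: x1, x14, x21, x5.
The greatest among these is x14.

x14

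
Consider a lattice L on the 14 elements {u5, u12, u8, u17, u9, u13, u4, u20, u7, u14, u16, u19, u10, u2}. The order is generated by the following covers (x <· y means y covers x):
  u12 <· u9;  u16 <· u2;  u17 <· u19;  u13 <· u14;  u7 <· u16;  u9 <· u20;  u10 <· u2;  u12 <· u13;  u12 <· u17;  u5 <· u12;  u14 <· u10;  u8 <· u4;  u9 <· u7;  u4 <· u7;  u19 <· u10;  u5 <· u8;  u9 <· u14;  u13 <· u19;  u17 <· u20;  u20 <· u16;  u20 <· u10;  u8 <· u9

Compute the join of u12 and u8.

u9

Common upper bounds of {u12, u8}: u10, u14, u16, u2, u20, u7, u9.
The least among these is u9.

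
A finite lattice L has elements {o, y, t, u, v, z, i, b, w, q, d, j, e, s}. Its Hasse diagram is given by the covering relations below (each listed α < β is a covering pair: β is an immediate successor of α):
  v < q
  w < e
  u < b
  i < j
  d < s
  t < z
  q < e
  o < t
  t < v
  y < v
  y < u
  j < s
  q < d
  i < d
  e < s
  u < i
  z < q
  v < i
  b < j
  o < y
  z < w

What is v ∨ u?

Common upper bounds of {v, u}: d, i, j, s.
The least among these is i.

i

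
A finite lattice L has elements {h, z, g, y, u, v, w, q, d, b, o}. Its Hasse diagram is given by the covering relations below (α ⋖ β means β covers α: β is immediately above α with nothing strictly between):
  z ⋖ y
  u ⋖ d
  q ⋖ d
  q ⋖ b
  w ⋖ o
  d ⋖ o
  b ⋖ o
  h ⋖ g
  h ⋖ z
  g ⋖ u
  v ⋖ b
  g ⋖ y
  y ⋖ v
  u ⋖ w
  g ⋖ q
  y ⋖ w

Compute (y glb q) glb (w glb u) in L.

y ∧ q = g
w ∧ u = u
g ∧ u = g

g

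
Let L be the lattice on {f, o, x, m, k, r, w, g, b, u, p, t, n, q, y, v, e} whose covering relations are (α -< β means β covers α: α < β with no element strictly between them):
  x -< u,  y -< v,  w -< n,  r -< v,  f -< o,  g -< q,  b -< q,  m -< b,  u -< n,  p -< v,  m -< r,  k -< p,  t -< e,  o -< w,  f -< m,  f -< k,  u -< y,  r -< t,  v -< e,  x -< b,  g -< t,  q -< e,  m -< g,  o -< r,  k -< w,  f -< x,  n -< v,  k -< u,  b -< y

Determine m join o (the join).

Common upper bounds of {m, o}: e, r, t, v.
The least among these is r.

r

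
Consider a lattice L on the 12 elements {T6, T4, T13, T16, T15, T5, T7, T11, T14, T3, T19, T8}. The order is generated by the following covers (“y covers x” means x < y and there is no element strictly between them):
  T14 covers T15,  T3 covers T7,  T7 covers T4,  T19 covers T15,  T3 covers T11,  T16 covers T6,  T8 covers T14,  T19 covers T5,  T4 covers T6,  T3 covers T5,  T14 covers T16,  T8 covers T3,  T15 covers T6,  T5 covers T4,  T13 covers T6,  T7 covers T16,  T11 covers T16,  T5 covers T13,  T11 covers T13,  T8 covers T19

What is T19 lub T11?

T8

Common upper bounds of {T19, T11}: T8.
The least among these is T8.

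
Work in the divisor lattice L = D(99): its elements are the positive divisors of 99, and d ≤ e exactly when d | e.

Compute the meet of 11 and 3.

In the divisibility order, the meet is the greatest common divisor: gcd(11, 3) = 1.

1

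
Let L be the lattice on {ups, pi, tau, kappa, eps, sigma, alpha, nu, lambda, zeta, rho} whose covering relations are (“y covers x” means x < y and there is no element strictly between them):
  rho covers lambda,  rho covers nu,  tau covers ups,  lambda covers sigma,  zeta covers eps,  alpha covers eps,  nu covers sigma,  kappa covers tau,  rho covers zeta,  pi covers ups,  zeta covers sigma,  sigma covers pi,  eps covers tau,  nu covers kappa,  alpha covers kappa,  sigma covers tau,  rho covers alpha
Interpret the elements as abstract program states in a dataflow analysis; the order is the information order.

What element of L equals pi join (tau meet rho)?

sigma

tau ∧ rho = tau
pi ∨ tau = sigma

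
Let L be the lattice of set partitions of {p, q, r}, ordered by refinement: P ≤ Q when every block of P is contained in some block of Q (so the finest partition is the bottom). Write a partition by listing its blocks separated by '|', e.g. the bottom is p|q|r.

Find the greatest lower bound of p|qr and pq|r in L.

p|q|r

The meet (common refinement) of p|qr and pq|r intersects blocks pairwise, giving p|q|r.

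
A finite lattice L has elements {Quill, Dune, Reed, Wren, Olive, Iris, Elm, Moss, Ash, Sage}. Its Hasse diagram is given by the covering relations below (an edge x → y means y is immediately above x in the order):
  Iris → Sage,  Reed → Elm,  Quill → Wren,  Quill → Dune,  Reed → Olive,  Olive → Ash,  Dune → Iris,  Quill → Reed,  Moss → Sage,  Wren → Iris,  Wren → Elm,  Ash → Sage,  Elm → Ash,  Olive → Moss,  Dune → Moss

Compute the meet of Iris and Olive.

Common lower bounds of {Iris, Olive}: Quill.
The greatest among these is Quill.

Quill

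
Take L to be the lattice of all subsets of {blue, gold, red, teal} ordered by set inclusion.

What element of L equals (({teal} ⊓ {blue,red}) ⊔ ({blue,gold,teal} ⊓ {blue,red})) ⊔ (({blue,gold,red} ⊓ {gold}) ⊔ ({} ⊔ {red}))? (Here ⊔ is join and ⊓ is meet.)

{blue,gold,red}

{teal} ∧ {blue,red} = {}
{blue,gold,teal} ∧ {blue,red} = {blue}
{} ∨ {blue} = {blue}
{blue,gold,red} ∧ {gold} = {gold}
{} ∨ {red} = {red}
{gold} ∨ {red} = {gold,red}
{blue} ∨ {gold,red} = {blue,gold,red}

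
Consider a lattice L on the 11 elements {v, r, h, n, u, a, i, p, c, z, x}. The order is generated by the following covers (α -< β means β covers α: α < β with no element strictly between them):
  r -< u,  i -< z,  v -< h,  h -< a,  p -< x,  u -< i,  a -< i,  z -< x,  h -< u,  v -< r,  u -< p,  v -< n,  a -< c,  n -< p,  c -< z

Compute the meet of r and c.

Common lower bounds of {r, c}: v.
The greatest among these is v.

v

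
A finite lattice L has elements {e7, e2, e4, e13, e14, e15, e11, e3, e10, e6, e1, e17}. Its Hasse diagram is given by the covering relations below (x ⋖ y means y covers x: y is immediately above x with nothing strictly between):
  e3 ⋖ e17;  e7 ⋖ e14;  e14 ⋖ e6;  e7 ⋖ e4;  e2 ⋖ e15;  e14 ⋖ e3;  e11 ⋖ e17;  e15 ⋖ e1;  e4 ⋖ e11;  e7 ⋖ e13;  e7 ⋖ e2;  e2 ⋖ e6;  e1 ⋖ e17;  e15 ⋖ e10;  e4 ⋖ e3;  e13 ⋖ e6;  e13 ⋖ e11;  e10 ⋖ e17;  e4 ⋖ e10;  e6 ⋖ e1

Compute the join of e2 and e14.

Common upper bounds of {e2, e14}: e1, e17, e6.
The least among these is e6.

e6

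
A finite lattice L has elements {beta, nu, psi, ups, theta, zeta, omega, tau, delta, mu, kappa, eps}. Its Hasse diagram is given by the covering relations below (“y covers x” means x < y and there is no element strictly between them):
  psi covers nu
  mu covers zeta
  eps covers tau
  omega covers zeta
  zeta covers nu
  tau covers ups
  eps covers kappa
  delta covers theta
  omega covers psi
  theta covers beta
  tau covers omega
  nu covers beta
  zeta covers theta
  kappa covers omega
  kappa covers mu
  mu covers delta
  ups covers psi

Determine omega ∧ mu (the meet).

zeta

Common lower bounds of {omega, mu}: beta, nu, theta, zeta.
The greatest among these is zeta.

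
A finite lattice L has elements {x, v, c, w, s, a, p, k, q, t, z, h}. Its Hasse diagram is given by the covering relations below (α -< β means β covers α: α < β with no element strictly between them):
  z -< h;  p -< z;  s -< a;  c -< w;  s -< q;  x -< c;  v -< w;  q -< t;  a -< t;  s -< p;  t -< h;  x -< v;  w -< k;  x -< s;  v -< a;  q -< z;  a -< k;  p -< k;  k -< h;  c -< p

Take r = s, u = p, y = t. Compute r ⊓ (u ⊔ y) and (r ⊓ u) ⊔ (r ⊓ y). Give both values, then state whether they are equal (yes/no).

u ⊔ y = h, so r ⊓ (u ⊔ y) = s ⊓ h = s.
r ⊓ u = s and r ⊓ y = s, so (r ⊓ u) ⊔ (r ⊓ y) = s ⊔ s = s.
Equal: yes.

s; s; yes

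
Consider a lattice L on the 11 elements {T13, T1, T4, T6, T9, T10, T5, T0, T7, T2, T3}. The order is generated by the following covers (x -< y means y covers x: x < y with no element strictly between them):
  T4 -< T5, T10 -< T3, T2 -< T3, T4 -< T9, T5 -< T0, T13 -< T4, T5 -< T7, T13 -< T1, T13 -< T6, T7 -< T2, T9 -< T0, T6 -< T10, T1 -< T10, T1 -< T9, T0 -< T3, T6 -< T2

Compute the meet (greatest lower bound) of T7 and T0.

Common lower bounds of {T7, T0}: T13, T4, T5.
The greatest among these is T5.

T5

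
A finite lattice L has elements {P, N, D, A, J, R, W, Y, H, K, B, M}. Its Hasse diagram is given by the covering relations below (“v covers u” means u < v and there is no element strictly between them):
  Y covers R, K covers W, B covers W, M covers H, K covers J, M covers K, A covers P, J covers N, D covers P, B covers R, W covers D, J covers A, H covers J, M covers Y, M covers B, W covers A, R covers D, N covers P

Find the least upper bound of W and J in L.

Common upper bounds of {W, J}: K, M.
The least among these is K.

K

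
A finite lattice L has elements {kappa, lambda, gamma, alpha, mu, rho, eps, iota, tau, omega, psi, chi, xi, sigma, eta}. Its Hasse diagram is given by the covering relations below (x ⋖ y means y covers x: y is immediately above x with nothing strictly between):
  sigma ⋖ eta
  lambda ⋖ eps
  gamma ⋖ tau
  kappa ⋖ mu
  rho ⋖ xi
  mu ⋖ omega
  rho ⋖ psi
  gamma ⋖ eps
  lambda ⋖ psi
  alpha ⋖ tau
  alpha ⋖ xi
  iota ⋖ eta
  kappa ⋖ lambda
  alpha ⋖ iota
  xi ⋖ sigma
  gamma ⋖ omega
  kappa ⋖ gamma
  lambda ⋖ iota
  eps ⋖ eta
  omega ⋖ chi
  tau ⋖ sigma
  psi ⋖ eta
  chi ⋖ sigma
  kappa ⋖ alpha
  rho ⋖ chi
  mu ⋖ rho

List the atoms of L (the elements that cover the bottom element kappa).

The atoms are exactly the elements that cover kappa: alpha, gamma, lambda, mu.

alpha, gamma, lambda, mu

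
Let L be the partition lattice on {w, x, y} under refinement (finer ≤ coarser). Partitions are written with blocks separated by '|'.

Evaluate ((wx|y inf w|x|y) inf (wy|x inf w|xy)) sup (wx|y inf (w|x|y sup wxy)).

wx|y ∧ w|x|y = w|x|y
wy|x ∧ w|xy = w|x|y
w|x|y ∧ w|x|y = w|x|y
w|x|y ∨ wxy = wxy
wx|y ∧ wxy = wx|y
w|x|y ∨ wx|y = wx|y

wx|y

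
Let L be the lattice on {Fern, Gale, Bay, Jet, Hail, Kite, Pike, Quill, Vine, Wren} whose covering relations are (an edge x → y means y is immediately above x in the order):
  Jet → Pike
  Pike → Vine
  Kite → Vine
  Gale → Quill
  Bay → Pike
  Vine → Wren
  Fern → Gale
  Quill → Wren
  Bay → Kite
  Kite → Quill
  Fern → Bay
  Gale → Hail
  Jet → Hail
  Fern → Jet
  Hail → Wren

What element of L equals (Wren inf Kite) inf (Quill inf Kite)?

Wren ∧ Kite = Kite
Quill ∧ Kite = Kite
Kite ∧ Kite = Kite

Kite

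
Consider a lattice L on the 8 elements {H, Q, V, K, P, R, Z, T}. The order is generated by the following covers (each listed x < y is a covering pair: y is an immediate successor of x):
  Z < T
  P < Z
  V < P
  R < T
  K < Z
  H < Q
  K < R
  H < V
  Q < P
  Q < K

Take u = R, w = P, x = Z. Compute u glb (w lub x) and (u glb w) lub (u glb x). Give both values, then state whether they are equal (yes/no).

w lub x = Z, so u glb (w lub x) = R glb Z = K.
u glb w = Q and u glb x = K, so (u glb w) lub (u glb x) = Q lub K = K.
Equal: yes.

K; K; yes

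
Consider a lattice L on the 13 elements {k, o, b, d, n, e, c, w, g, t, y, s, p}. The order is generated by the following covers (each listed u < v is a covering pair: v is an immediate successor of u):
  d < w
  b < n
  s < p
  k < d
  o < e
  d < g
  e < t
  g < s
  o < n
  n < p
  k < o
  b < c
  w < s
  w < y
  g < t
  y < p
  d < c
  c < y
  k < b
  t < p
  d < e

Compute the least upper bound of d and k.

d

Common upper bounds of {d, k}: c, d, e, g, p, s, t, w, y.
The least among these is d.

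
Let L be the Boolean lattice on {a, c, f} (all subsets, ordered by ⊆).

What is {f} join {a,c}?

{a,c,f}

Common upper bounds of {{f}, {a,c}}: {a,c,f}.
The least among these is {a,c,f}.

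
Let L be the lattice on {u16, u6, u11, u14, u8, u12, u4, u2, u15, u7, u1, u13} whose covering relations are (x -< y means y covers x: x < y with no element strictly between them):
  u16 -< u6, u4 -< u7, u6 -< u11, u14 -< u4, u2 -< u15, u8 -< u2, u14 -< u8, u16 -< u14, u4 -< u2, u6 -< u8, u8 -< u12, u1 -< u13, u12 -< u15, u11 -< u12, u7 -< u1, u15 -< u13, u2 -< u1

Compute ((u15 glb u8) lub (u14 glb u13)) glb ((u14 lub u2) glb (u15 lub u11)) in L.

u15 ∧ u8 = u8
u14 ∧ u13 = u14
u8 ∨ u14 = u8
u14 ∨ u2 = u2
u15 ∨ u11 = u15
u2 ∧ u15 = u2
u8 ∧ u2 = u8

u8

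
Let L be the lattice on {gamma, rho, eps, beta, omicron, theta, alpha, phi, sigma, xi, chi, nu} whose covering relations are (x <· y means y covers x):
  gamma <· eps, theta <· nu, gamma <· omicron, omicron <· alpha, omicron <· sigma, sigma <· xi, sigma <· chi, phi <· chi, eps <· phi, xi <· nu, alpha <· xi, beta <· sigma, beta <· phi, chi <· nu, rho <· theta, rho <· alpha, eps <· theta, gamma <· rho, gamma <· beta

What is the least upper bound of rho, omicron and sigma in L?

xi

Common upper bounds of {rho, omicron, sigma}: nu, xi.
The least among these is xi.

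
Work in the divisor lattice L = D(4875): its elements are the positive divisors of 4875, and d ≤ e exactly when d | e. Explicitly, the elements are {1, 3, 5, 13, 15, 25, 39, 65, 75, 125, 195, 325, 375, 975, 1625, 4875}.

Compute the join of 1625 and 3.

4875

Common upper bounds of {1625, 3}: 4875.
The least among these is 4875.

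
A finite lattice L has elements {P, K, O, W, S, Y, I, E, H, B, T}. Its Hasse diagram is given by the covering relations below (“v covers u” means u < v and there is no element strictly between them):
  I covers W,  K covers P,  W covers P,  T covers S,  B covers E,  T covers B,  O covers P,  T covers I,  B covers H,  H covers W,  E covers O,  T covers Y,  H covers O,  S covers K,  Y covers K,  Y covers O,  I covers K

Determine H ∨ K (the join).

T

Common upper bounds of {H, K}: T.
The least among these is T.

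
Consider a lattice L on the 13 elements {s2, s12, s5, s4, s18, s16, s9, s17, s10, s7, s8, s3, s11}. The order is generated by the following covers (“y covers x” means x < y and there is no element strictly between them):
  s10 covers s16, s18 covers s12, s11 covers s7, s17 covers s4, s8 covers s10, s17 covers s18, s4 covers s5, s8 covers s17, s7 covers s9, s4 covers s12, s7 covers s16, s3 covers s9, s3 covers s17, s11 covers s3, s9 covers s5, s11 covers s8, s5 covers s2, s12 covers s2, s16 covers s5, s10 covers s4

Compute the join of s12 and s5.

s4

Common upper bounds of {s12, s5}: s10, s11, s17, s3, s4, s8.
The least among these is s4.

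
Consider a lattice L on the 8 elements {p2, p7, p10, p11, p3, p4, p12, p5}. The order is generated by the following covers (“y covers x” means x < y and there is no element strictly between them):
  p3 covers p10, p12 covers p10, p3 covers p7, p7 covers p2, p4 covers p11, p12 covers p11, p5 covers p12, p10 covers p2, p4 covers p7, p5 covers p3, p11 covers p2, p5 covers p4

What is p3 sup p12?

Common upper bounds of {p3, p12}: p5.
The least among these is p5.

p5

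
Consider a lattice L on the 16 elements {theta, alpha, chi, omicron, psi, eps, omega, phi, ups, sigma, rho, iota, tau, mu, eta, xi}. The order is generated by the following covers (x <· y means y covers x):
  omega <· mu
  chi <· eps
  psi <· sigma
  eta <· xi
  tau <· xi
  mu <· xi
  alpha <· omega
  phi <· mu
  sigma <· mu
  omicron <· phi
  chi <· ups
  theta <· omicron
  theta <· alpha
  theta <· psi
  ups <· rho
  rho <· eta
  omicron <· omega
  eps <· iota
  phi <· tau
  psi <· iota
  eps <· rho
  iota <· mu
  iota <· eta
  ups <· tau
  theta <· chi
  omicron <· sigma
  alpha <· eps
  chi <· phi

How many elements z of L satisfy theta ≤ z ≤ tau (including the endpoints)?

The interval [theta, tau] = {chi, omicron, phi, tau, theta, ups}, which has 6 elements.

6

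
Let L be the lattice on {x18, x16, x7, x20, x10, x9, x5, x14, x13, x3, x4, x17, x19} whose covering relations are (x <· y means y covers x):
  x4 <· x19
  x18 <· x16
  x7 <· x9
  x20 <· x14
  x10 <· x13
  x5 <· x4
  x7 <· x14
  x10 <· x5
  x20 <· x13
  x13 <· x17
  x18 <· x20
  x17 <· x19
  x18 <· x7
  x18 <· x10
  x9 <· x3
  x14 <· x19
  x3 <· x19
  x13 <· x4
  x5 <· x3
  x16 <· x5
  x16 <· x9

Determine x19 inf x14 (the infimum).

x14

Common lower bounds of {x19, x14}: x14, x18, x20, x7.
The greatest among these is x14.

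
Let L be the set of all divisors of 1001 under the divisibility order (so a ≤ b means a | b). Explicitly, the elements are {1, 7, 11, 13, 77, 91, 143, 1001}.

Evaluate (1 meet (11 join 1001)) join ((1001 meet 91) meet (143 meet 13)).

13

11 ∨ 1001 = 1001
1 ∧ 1001 = 1
1001 ∧ 91 = 91
143 ∧ 13 = 13
91 ∧ 13 = 13
1 ∨ 13 = 13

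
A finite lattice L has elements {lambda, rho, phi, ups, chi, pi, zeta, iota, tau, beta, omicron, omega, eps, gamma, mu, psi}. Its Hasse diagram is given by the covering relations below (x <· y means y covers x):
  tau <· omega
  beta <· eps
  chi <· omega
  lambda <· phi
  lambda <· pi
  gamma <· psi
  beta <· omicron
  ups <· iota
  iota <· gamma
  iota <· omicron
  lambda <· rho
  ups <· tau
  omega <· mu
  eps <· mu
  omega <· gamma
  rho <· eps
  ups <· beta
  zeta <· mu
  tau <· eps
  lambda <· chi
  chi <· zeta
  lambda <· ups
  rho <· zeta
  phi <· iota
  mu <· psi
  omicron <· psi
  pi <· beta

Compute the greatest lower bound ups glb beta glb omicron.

Common lower bounds of {ups, beta, omicron}: lambda, ups.
The greatest among these is ups.

ups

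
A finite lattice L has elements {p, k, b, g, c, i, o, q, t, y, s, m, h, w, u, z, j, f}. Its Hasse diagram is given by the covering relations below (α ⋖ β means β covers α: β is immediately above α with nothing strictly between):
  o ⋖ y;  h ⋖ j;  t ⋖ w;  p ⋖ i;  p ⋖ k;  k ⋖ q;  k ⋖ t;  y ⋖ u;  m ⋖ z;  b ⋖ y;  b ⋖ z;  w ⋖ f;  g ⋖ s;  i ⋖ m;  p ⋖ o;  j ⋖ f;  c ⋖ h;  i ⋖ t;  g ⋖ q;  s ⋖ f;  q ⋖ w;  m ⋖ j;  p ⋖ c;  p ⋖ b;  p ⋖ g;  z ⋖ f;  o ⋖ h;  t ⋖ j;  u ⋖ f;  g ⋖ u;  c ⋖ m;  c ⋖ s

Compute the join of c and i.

m

Common upper bounds of {c, i}: f, j, m, z.
The least among these is m.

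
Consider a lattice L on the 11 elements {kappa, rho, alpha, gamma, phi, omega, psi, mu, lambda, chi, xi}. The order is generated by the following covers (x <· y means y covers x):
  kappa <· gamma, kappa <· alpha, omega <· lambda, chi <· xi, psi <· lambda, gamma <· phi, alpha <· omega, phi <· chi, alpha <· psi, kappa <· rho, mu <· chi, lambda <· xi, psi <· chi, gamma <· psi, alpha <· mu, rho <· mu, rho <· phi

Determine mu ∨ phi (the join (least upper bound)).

Common upper bounds of {mu, phi}: chi, xi.
The least among these is chi.

chi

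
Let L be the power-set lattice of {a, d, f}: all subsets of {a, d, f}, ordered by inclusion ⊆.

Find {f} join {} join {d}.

Under ⊆, join is union: {f} ∪ {} ∪ {d} = {d,f}.

{d,f}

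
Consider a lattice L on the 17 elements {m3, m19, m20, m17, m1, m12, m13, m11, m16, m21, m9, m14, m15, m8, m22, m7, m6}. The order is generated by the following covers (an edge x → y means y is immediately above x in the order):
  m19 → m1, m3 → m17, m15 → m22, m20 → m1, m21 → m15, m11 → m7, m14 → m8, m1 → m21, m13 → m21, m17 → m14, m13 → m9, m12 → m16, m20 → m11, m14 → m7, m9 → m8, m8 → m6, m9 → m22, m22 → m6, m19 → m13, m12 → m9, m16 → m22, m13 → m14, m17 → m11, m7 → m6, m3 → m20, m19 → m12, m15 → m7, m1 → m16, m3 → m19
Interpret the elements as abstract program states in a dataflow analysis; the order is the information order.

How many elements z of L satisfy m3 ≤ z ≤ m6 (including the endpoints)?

17

The interval [m3, m6] = {m1, m11, m12, m13, m14, m15, m16, m17, m19, m20, m21, m22, m3, m6, m7, m8, m9}, which has 17 elements.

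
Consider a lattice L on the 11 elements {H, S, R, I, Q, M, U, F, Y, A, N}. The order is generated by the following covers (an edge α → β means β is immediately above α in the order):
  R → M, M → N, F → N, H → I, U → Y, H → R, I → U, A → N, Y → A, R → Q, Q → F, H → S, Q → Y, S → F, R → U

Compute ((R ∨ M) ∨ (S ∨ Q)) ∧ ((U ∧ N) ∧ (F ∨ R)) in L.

R

R ∨ M = M
S ∨ Q = F
M ∨ F = N
U ∧ N = U
F ∨ R = F
U ∧ F = R
N ∧ R = R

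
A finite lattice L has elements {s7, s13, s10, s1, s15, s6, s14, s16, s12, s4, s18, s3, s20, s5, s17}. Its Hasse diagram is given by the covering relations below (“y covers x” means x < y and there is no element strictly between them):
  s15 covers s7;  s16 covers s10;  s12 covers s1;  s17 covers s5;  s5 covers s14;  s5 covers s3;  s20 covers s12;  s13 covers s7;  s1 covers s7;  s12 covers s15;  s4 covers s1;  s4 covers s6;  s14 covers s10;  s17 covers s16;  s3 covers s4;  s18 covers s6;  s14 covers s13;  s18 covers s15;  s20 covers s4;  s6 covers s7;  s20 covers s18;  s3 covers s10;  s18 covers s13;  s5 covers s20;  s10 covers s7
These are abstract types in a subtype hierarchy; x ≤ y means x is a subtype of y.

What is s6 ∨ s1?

Common upper bounds of {s6, s1}: s17, s20, s3, s4, s5.
The least among these is s4.

s4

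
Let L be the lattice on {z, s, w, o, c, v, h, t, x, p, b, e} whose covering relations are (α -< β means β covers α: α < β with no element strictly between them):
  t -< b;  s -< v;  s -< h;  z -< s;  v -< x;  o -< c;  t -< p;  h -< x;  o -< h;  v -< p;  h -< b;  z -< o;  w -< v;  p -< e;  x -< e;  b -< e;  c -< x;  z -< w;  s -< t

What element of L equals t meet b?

t ∧ b = t

t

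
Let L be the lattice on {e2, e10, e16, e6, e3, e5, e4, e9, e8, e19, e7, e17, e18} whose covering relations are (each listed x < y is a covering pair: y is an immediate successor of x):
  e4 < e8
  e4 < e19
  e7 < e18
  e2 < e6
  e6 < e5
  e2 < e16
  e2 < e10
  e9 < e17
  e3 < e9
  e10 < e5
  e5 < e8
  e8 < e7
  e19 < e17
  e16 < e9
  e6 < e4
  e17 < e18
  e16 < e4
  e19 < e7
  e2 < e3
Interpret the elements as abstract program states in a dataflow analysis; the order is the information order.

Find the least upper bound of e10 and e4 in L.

e8

Common upper bounds of {e10, e4}: e18, e7, e8.
The least among these is e8.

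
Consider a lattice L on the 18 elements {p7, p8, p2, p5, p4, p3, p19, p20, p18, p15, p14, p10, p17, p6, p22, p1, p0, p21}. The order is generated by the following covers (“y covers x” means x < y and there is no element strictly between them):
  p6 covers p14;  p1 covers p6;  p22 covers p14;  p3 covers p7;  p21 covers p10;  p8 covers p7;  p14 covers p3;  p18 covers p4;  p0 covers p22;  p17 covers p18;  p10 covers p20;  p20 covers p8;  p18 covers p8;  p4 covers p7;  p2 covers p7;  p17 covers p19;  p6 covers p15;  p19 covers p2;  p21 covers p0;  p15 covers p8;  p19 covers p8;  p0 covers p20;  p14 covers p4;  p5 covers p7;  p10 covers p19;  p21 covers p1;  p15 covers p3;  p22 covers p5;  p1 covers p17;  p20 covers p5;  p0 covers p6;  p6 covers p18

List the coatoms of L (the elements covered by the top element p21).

The coatoms are exactly the elements covered by p21: p0, p1, p10.

p0, p1, p10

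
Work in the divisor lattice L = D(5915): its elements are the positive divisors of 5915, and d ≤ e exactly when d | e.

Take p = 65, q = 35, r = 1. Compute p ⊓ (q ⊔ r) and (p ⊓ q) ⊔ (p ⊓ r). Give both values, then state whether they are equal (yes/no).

q ⊔ r = 35, so p ⊓ (q ⊔ r) = 65 ⊓ 35 = 5.
p ⊓ q = 5 and p ⊓ r = 1, so (p ⊓ q) ⊔ (p ⊓ r) = 5 ⊔ 1 = 5.
Equal: yes.

5; 5; yes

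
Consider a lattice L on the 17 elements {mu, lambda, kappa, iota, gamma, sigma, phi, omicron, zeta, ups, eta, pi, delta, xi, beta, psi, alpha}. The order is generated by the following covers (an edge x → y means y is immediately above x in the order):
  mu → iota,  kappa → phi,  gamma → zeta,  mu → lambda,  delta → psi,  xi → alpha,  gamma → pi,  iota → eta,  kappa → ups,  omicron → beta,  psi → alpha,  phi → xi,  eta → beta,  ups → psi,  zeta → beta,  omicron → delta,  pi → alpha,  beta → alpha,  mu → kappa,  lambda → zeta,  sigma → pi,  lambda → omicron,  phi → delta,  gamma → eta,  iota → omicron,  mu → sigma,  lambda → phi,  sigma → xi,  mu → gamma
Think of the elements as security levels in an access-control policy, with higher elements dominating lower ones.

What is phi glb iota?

mu

Common lower bounds of {phi, iota}: mu.
The greatest among these is mu.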